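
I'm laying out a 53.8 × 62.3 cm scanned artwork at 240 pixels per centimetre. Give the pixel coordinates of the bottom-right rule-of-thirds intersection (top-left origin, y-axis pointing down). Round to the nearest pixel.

In pixels the canvas is 53.8 × 240 = 12912 wide and 62.3 × 240 = 14952 tall.
The bottom-right point is two-thirds across and two-thirds down:
x = 2 × 12912/3 ≈ 8608; y = 2 × 14952/3 ≈ 9968.

x = 8608 px, y = 9968 px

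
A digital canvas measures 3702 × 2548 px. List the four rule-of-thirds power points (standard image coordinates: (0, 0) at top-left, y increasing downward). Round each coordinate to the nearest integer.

One third of 3702 is 1234; one third of 2548 is 849.33.
Vertical third lines at x = 1234 and x = 2468; horizontal third lines at y = 849 and y = 1699.

(1234, 849), (2468, 849), (1234, 1699), (2468, 1699)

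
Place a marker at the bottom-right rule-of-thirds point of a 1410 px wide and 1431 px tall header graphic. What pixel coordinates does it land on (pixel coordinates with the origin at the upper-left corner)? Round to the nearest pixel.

The bottom-right point sits two-thirds of the way across and two-thirds of the way down.
x = 2 × 1410/3 ≈ 940; y = 2 × 1431/3 ≈ 954.

x = 940 px, y = 954 px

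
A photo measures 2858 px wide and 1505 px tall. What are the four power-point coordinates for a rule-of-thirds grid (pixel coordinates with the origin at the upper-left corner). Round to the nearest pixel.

One third of 2858 is 952.67; one third of 1505 is 501.67.
Vertical third lines at x = 953 and x = 1905; horizontal third lines at y = 502 and y = 1003.

(953, 502), (1905, 502), (953, 1003), (1905, 1003)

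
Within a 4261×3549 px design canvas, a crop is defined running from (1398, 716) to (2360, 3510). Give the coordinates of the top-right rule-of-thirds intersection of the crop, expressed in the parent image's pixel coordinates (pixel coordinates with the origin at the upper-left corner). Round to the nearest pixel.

Crop width = 2360 − 1398 = 962 px; one third is 320.67 px.
Crop height = 3510 − 716 = 2794 px; one third is 931.33 px.
The top-right point is two-thirds across and one-third down within the crop:
x = 1398 + 2 × 320.67 ≈ 2039; y = 716 + 1 × 931.33 ≈ 1647.

(2039, 1647)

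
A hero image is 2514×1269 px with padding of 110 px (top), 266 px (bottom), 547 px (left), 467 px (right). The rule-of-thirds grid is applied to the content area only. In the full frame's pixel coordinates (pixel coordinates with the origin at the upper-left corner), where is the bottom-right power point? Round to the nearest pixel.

x = 1547 px, y = 705 px

Content width = 2514 − 547 − 467 = 1500 px; content height = 1269 − 110 − 266 = 893 px.
Bottom-right is two-thirds across and two-thirds down within the content area.
x = 547 + 2 × 1500/3 = 547 + 1000.00 ≈ 1547
y = 110 + 2 × 893/3 = 110 + 595.33 ≈ 705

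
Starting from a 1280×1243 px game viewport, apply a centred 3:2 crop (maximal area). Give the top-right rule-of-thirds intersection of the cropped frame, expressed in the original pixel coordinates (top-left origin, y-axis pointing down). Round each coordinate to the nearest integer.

1280/1243 < 3/2, so the 3:2 crop keeps the full width 1280 and trims height to 1280 × 2/3 = 853.33 px.
Top offset = (1243 − 853.33)/2 = 194.83 px; left offset = 0.
Top-right is two-thirds across and one-third down within the crop:
x = 0.00 + 2 × 1280.00/3 ≈ 853; y = 194.83 + 1 × 853.33/3 ≈ 479.

(853, 479)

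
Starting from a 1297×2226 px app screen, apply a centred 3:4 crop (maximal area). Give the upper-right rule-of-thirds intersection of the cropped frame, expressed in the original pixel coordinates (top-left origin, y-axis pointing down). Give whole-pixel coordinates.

(865, 825)

1297/2226 < 3/4, so the 3:4 crop keeps the full width 1297 and trims height to 1297 × 4/3 = 1729.33 px.
Top offset = (2226 − 1729.33)/2 = 248.33 px; left offset = 0.
Upper-right is two-thirds across and one-third down within the crop:
x = 0.00 + 2 × 1297.00/3 ≈ 865; y = 248.33 + 1 × 1729.33/3 ≈ 825.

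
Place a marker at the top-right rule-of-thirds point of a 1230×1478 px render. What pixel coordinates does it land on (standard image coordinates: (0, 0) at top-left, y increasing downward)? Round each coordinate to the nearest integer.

The top-right point sits two-thirds of the way across and one-third of the way down.
x = 2 × 1230/3 ≈ 820; y = 1 × 1478/3 ≈ 493.

x = 820 px, y = 493 px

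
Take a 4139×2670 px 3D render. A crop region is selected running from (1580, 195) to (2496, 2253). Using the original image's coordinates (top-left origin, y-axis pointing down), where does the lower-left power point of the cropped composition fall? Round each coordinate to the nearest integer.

Crop width = 2496 − 1580 = 916 px; one third is 305.33 px.
Crop height = 2253 − 195 = 2058 px; one third is 686.00 px.
The lower-left point is one-third across and two-thirds down within the crop:
x = 1580 + 1 × 305.33 ≈ 1885; y = 195 + 2 × 686.00 ≈ 1567.

(1885, 1567)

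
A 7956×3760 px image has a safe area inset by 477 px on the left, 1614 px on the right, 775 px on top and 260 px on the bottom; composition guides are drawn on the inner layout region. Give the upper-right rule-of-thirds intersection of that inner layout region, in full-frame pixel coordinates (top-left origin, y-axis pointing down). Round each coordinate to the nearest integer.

Content width = 7956 − 477 − 1614 = 5865 px; content height = 3760 − 775 − 260 = 2725 px.
Upper-right is two-thirds across and one-third down within the inner layout region.
x = 477 + 2 × 5865/3 = 477 + 3910.00 ≈ 4387
y = 775 + 1 × 2725/3 = 775 + 908.33 ≈ 1683

x = 4387 px, y = 1683 px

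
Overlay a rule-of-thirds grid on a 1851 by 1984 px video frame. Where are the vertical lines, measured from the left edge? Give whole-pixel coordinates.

617 px and 1234 px

1851 / 3 = 617, so the vertical lines sit at one and two thirds of 1851.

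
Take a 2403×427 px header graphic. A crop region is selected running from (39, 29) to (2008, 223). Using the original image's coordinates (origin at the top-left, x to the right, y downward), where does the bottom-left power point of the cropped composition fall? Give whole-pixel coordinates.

(695, 158)

Crop width = 2008 − 39 = 1969 px; one third is 656.33 px.
Crop height = 223 − 29 = 194 px; one third is 64.67 px.
The bottom-left point is one-third across and two-thirds down within the crop:
x = 39 + 1 × 656.33 ≈ 695; y = 29 + 2 × 64.67 ≈ 158.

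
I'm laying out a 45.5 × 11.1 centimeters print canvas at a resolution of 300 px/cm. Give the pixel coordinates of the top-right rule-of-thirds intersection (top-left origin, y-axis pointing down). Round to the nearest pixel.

(9100, 1110)

In pixels the canvas is 45.5 × 300 = 13650 wide and 11.1 × 300 = 3330 tall.
The top-right point is two-thirds across and one-third down:
x = 2 × 13650/3 ≈ 9100; y = 1 × 3330/3 ≈ 1110.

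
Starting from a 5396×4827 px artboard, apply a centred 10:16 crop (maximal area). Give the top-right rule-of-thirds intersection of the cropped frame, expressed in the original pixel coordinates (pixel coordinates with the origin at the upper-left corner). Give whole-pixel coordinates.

x = 3201 px, y = 1609 px

5396/4827 > 10/16, so the 10:16 crop keeps the full height 4827 and trims width to 4827 × 10/16 = 3016.88 px.
Left offset = (5396 − 3016.88)/2 = 1189.56 px; top offset = 0.
Top-right is two-thirds across and one-third down within the crop:
x = 1189.56 + 2 × 3016.88/3 ≈ 3201; y = 0.00 + 1 × 4827.00/3 ≈ 1609.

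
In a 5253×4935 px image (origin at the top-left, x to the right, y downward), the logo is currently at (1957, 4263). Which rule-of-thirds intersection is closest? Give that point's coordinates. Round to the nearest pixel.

Third lines: x ∈ {1751, 3502}, y ∈ {1645, 3290}.
1957 is closer to x = 1751; 4263 is closer to y = 3290.
So the nearest intersection is the lower-left power point.

x = 1751 px, y = 3290 px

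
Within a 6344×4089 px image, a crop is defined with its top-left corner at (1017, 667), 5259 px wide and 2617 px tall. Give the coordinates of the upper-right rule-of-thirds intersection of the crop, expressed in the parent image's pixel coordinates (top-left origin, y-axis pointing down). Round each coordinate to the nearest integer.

x = 4523 px, y = 1539 px

One third of the crop width 5259 is 1753.00 px.
One third of the crop height 2617 is 872.33 px.
The upper-right point is two-thirds across and one-third down within the crop:
x = 1017 + 2 × 1753.00 ≈ 4523; y = 667 + 1 × 872.33 ≈ 1539.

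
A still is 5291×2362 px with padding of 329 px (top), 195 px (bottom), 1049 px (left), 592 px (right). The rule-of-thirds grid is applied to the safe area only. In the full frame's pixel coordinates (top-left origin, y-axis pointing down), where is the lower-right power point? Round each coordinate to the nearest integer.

Content width = 5291 − 1049 − 592 = 3650 px; content height = 2362 − 329 − 195 = 1838 px.
Lower-right is two-thirds across and two-thirds down within the safe area.
x = 1049 + 2 × 3650/3 = 1049 + 2433.33 ≈ 3482
y = 329 + 2 × 1838/3 = 329 + 1225.33 ≈ 1554

(3482, 1554)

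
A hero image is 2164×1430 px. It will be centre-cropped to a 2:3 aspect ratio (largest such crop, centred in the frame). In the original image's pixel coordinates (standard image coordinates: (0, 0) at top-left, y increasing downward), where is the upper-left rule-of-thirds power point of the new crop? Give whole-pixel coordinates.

2164/1430 > 2/3, so the 2:3 crop keeps the full height 1430 and trims width to 1430 × 2/3 = 953.33 px.
Left offset = (2164 − 953.33)/2 = 605.33 px; top offset = 0.
Upper-left is one-third across and one-third down within the crop:
x = 605.33 + 1 × 953.33/3 ≈ 923; y = 0.00 + 1 × 1430.00/3 ≈ 477.

x = 923 px, y = 477 px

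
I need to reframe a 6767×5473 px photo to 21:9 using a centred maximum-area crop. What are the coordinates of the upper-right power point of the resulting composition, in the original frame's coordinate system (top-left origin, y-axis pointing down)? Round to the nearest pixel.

6767/5473 < 21/9, so the 21:9 crop keeps the full width 6767 and trims height to 6767 × 9/21 = 2900.14 px.
Top offset = (5473 − 2900.14)/2 = 1286.43 px; left offset = 0.
Upper-right is two-thirds across and one-third down within the crop:
x = 0.00 + 2 × 6767.00/3 ≈ 4511; y = 1286.43 + 1 × 2900.14/3 ≈ 2253.

(4511, 2253)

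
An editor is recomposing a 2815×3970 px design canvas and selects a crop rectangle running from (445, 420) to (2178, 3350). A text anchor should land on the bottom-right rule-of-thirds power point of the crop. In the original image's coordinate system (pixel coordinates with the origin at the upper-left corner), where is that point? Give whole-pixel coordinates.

Crop width = 2178 − 445 = 1733 px; one third is 577.67 px.
Crop height = 3350 − 420 = 2930 px; one third is 976.67 px.
The bottom-right point is two-thirds across and two-thirds down within the crop:
x = 445 + 2 × 577.67 ≈ 1600; y = 420 + 2 × 976.67 ≈ 2373.

(1600, 2373)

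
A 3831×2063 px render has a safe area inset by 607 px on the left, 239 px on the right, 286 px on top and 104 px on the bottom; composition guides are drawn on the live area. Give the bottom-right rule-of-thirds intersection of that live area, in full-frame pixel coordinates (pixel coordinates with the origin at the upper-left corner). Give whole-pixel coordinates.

Content width = 3831 − 607 − 239 = 2985 px; content height = 2063 − 286 − 104 = 1673 px.
Bottom-right is two-thirds across and two-thirds down within the live area.
x = 607 + 2 × 2985/3 = 607 + 1990.00 ≈ 2597
y = 286 + 2 × 1673/3 = 286 + 1115.33 ≈ 1401

(2597, 1401)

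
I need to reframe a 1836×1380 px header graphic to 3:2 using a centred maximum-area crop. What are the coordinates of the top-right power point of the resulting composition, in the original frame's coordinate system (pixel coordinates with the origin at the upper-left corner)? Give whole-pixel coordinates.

x = 1224 px, y = 486 px

1836/1380 < 3/2, so the 3:2 crop keeps the full width 1836 and trims height to 1836 × 2/3 = 1224.00 px.
Top offset = (1380 − 1224.00)/2 = 78.00 px; left offset = 0.
Top-right is two-thirds across and one-third down within the crop:
x = 0.00 + 2 × 1836.00/3 ≈ 1224; y = 78.00 + 1 × 1224.00/3 ≈ 486.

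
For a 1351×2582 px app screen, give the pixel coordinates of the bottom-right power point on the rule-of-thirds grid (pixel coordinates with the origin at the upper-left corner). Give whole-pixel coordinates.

The bottom-right point sits two-thirds of the way across and two-thirds of the way down.
x = 2 × 1351/3 ≈ 901; y = 2 × 2582/3 ≈ 1721.

(901, 1721)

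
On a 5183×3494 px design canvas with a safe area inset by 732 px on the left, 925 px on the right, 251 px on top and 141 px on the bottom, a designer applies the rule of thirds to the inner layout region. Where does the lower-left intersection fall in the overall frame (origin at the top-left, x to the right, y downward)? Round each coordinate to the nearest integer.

(1907, 2319)

Content width = 5183 − 732 − 925 = 3526 px; content height = 3494 − 251 − 141 = 3102 px.
Lower-left is one-third across and two-thirds down within the inner layout region.
x = 732 + 1 × 3526/3 = 732 + 1175.33 ≈ 1907
y = 251 + 2 × 3102/3 = 251 + 2068.00 ≈ 2319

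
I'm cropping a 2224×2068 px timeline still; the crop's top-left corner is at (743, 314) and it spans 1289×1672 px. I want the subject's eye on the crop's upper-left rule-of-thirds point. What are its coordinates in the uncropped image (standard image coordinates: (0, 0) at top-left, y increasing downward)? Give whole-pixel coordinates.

One third of the crop width 1289 is 429.67 px.
One third of the crop height 1672 is 557.33 px.
The upper-left point is one-third across and one-third down within the crop:
x = 743 + 1 × 429.67 ≈ 1173; y = 314 + 1 × 557.33 ≈ 871.

(1173, 871)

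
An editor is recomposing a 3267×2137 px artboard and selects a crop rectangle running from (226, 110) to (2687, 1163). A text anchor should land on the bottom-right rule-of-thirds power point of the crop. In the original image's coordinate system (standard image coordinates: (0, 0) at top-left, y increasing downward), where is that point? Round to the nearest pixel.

x = 1867 px, y = 812 px

Crop width = 2687 − 226 = 2461 px; one third is 820.33 px.
Crop height = 1163 − 110 = 1053 px; one third is 351.00 px.
The bottom-right point is two-thirds across and two-thirds down within the crop:
x = 226 + 2 × 820.33 ≈ 1867; y = 110 + 2 × 351.00 ≈ 812.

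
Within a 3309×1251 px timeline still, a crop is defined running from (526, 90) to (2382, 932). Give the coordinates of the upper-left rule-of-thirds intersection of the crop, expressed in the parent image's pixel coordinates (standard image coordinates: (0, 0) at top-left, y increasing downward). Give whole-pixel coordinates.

Crop width = 2382 − 526 = 1856 px; one third is 618.67 px.
Crop height = 932 − 90 = 842 px; one third is 280.67 px.
The upper-left point is one-third across and one-third down within the crop:
x = 526 + 1 × 618.67 ≈ 1145; y = 90 + 1 × 280.67 ≈ 371.

x = 1145 px, y = 371 px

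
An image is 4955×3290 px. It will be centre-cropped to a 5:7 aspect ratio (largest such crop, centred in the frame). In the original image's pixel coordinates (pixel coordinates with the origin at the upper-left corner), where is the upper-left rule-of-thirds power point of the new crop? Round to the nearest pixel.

(2086, 1097)

4955/3290 > 5/7, so the 5:7 crop keeps the full height 3290 and trims width to 3290 × 5/7 = 2350.00 px.
Left offset = (4955 − 2350.00)/2 = 1302.50 px; top offset = 0.
Upper-left is one-third across and one-third down within the crop:
x = 1302.50 + 1 × 2350.00/3 ≈ 2086; y = 0.00 + 1 × 3290.00/3 ≈ 1097.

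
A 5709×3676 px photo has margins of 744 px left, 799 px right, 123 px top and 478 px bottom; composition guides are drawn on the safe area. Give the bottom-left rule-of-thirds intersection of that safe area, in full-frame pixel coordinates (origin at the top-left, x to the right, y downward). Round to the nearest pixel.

(2133, 2173)

Content width = 5709 − 744 − 799 = 4166 px; content height = 3676 − 123 − 478 = 3075 px.
Bottom-left is one-third across and two-thirds down within the safe area.
x = 744 + 1 × 4166/3 = 744 + 1388.67 ≈ 2133
y = 123 + 2 × 3075/3 = 123 + 2050.00 ≈ 2173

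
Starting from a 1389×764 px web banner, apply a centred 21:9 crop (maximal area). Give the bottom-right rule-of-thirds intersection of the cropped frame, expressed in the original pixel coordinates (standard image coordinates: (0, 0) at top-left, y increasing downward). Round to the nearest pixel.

1389/764 < 21/9, so the 21:9 crop keeps the full width 1389 and trims height to 1389 × 9/21 = 595.29 px.
Top offset = (764 − 595.29)/2 = 84.36 px; left offset = 0.
Bottom-right is two-thirds across and two-thirds down within the crop:
x = 0.00 + 2 × 1389.00/3 ≈ 926; y = 84.36 + 2 × 595.29/3 ≈ 481.

x = 926 px, y = 481 px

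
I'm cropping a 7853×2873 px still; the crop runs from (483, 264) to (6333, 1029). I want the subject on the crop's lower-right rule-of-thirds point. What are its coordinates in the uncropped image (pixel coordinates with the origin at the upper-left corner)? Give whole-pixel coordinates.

Crop width = 6333 − 483 = 5850 px; one third is 1950.00 px.
Crop height = 1029 − 264 = 765 px; one third is 255.00 px.
The lower-right point is two-thirds across and two-thirds down within the crop:
x = 483 + 2 × 1950.00 ≈ 4383; y = 264 + 2 × 255.00 ≈ 774.

x = 4383 px, y = 774 px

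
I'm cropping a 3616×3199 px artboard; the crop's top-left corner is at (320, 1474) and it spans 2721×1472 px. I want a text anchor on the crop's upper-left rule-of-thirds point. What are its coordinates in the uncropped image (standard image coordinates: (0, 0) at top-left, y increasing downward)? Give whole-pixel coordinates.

One third of the crop width 2721 is 907.00 px.
One third of the crop height 1472 is 490.67 px.
The upper-left point is one-third across and one-third down within the crop:
x = 320 + 1 × 907.00 ≈ 1227; y = 1474 + 1 × 490.67 ≈ 1965.

x = 1227 px, y = 1965 px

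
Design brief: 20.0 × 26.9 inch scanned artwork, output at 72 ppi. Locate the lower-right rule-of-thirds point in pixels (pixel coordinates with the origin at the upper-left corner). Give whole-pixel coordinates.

x = 960 px, y = 1291 px

In pixels the canvas is 20.0 × 72 = 1440 wide and 26.9 × 72 = 1936.8 tall.
The lower-right point is two-thirds across and two-thirds down:
x = 2 × 1440/3 ≈ 960; y = 2 × 1936.8/3 ≈ 1291.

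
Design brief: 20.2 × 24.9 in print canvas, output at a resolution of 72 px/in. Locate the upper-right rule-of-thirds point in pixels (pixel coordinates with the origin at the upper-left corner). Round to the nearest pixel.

(970, 598)

In pixels the canvas is 20.2 × 72 = 1454.4 wide and 24.9 × 72 = 1792.8 tall.
The upper-right point is two-thirds across and one-third down:
x = 2 × 1454.4/3 ≈ 970; y = 1 × 1792.8/3 ≈ 598.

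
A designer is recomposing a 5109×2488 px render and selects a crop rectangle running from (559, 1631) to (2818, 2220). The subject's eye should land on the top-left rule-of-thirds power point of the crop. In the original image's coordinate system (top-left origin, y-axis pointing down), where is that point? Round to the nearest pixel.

Crop width = 2818 − 559 = 2259 px; one third is 753.00 px.
Crop height = 2220 − 1631 = 589 px; one third is 196.33 px.
The top-left point is one-third across and one-third down within the crop:
x = 559 + 1 × 753.00 ≈ 1312; y = 1631 + 1 × 196.33 ≈ 1827.

x = 1312 px, y = 1827 px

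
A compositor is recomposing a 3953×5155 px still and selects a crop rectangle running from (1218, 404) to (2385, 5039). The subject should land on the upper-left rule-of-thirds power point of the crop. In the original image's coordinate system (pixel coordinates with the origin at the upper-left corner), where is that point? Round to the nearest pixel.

(1607, 1949)

Crop width = 2385 − 1218 = 1167 px; one third is 389.00 px.
Crop height = 5039 − 404 = 4635 px; one third is 1545.00 px.
The upper-left point is one-third across and one-third down within the crop:
x = 1218 + 1 × 389.00 ≈ 1607; y = 404 + 1 × 1545.00 ≈ 1949.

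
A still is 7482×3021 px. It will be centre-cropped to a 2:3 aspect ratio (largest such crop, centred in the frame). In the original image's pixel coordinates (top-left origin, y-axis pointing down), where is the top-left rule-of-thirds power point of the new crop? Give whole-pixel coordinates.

7482/3021 > 2/3, so the 2:3 crop keeps the full height 3021 and trims width to 3021 × 2/3 = 2014.00 px.
Left offset = (7482 − 2014.00)/2 = 2734.00 px; top offset = 0.
Top-left is one-third across and one-third down within the crop:
x = 2734.00 + 1 × 2014.00/3 ≈ 3405; y = 0.00 + 1 × 3021.00/3 ≈ 1007.

(3405, 1007)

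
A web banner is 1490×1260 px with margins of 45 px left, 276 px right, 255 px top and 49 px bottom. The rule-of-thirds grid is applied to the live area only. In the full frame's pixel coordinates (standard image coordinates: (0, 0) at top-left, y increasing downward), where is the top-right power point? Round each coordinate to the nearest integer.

Content width = 1490 − 45 − 276 = 1169 px; content height = 1260 − 255 − 49 = 956 px.
Top-right is two-thirds across and one-third down within the live area.
x = 45 + 2 × 1169/3 = 45 + 779.33 ≈ 824
y = 255 + 1 × 956/3 = 255 + 318.67 ≈ 574

x = 824 px, y = 574 px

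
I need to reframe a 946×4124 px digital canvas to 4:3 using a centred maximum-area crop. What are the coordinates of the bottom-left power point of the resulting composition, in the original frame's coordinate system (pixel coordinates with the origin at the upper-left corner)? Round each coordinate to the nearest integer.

946/4124 < 4/3, so the 4:3 crop keeps the full width 946 and trims height to 946 × 3/4 = 709.50 px.
Top offset = (4124 − 709.50)/2 = 1707.25 px; left offset = 0.
Bottom-left is one-third across and two-thirds down within the crop:
x = 0.00 + 1 × 946.00/3 ≈ 315; y = 1707.25 + 2 × 709.50/3 ≈ 2180.

x = 315 px, y = 2180 px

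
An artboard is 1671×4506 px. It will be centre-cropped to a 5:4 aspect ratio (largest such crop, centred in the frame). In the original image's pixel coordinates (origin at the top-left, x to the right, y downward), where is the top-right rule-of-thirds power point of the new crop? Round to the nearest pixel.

1671/4506 < 5/4, so the 5:4 crop keeps the full width 1671 and trims height to 1671 × 4/5 = 1336.80 px.
Top offset = (4506 − 1336.80)/2 = 1584.60 px; left offset = 0.
Top-right is two-thirds across and one-third down within the crop:
x = 0.00 + 2 × 1671.00/3 ≈ 1114; y = 1584.60 + 1 × 1336.80/3 ≈ 2030.

x = 1114 px, y = 2030 px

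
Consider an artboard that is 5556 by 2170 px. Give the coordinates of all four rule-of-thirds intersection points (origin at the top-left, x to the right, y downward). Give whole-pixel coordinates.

(1852, 723), (3704, 723), (1852, 1447), (3704, 1447)

One third of 5556 is 1852; one third of 2170 is 723.33.
Vertical third lines at x = 1852 and x = 3704; horizontal third lines at y = 723 and y = 1447.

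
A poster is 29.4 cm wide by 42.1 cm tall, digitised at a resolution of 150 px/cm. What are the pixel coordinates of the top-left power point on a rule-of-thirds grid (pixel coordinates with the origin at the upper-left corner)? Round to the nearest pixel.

In pixels the canvas is 29.4 × 150 = 4410 wide and 42.1 × 150 = 6315 tall.
The top-left point is one-third across and one-third down:
x = 1 × 4410/3 ≈ 1470; y = 1 × 6315/3 ≈ 2105.

(1470, 2105)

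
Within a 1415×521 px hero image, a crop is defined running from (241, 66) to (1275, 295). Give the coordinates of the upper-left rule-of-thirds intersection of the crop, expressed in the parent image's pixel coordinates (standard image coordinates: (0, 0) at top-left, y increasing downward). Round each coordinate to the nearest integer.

Crop width = 1275 − 241 = 1034 px; one third is 344.67 px.
Crop height = 295 − 66 = 229 px; one third is 76.33 px.
The upper-left point is one-third across and one-third down within the crop:
x = 241 + 1 × 344.67 ≈ 586; y = 66 + 1 × 76.33 ≈ 142.

x = 586 px, y = 142 px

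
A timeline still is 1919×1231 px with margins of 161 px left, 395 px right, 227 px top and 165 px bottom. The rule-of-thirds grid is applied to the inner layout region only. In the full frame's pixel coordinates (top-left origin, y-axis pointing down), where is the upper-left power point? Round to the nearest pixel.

x = 615 px, y = 507 px

Content width = 1919 − 161 − 395 = 1363 px; content height = 1231 − 227 − 165 = 839 px.
Upper-left is one-third across and one-third down within the inner layout region.
x = 161 + 1 × 1363/3 = 161 + 454.33 ≈ 615
y = 227 + 1 × 839/3 = 227 + 279.67 ≈ 507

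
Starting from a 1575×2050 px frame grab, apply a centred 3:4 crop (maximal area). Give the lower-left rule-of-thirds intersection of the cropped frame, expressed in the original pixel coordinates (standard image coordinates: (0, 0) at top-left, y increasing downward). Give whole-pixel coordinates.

1575/2050 > 3/4, so the 3:4 crop keeps the full height 2050 and trims width to 2050 × 3/4 = 1537.50 px.
Left offset = (1575 − 1537.50)/2 = 18.75 px; top offset = 0.
Lower-left is one-third across and two-thirds down within the crop:
x = 18.75 + 1 × 1537.50/3 ≈ 531; y = 0.00 + 2 × 2050.00/3 ≈ 1367.

(531, 1367)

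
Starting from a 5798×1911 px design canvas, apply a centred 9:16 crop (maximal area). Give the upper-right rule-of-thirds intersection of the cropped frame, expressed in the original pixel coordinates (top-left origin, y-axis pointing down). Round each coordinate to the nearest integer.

x = 3078 px, y = 637 px

5798/1911 > 9/16, so the 9:16 crop keeps the full height 1911 and trims width to 1911 × 9/16 = 1074.94 px.
Left offset = (5798 − 1074.94)/2 = 2361.53 px; top offset = 0.
Upper-right is two-thirds across and one-third down within the crop:
x = 2361.53 + 2 × 1074.94/3 ≈ 3078; y = 0.00 + 1 × 1911.00/3 ≈ 637.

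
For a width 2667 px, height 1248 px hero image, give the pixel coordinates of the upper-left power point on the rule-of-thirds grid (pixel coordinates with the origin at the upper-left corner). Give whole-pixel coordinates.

The upper-left point sits one-third of the way across and one-third of the way down.
x = 1 × 2667/3 ≈ 889; y = 1 × 1248/3 ≈ 416.

x = 889 px, y = 416 px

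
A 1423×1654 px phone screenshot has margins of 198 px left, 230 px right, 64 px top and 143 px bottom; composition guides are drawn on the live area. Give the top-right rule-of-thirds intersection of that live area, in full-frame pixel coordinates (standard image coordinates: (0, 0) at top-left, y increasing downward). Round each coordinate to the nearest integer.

Content width = 1423 − 198 − 230 = 995 px; content height = 1654 − 64 − 143 = 1447 px.
Top-right is two-thirds across and one-third down within the live area.
x = 198 + 2 × 995/3 = 198 + 663.33 ≈ 861
y = 64 + 1 × 1447/3 = 64 + 482.33 ≈ 546

x = 861 px, y = 546 px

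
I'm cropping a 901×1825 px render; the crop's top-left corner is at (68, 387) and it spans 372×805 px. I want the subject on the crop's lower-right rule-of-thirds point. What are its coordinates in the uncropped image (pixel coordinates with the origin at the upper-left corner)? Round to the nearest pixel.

(316, 924)

One third of the crop width 372 is 124.00 px.
One third of the crop height 805 is 268.33 px.
The lower-right point is two-thirds across and two-thirds down within the crop:
x = 68 + 2 × 124.00 ≈ 316; y = 387 + 2 × 268.33 ≈ 924.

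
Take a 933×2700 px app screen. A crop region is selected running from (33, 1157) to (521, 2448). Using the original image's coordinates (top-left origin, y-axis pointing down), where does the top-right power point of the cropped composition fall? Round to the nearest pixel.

(358, 1587)

Crop width = 521 − 33 = 488 px; one third is 162.67 px.
Crop height = 2448 − 1157 = 1291 px; one third is 430.33 px.
The top-right point is two-thirds across and one-third down within the crop:
x = 33 + 2 × 162.67 ≈ 358; y = 1157 + 1 × 430.33 ≈ 1587.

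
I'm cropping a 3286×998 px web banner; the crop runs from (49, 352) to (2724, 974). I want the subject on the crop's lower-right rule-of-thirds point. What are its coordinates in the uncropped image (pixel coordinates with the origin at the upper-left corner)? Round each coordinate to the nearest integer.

x = 1832 px, y = 767 px

Crop width = 2724 − 49 = 2675 px; one third is 891.67 px.
Crop height = 974 − 352 = 622 px; one third is 207.33 px.
The lower-right point is two-thirds across and two-thirds down within the crop:
x = 49 + 2 × 891.67 ≈ 1832; y = 352 + 2 × 207.33 ≈ 767.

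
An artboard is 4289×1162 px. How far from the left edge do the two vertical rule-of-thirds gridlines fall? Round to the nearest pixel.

x = 1430 px and x = 2859 px

4289 / 3 = 1429.67, so the vertical lines sit at one and two thirds of 4289.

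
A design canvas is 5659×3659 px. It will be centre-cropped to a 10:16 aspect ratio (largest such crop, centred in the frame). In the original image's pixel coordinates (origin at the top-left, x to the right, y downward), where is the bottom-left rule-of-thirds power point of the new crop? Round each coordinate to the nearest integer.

5659/3659 > 10/16, so the 10:16 crop keeps the full height 3659 and trims width to 3659 × 10/16 = 2286.88 px.
Left offset = (5659 − 2286.88)/2 = 1686.06 px; top offset = 0.
Bottom-left is one-third across and two-thirds down within the crop:
x = 1686.06 + 1 × 2286.88/3 ≈ 2448; y = 0.00 + 2 × 3659.00/3 ≈ 2439.

x = 2448 px, y = 2439 px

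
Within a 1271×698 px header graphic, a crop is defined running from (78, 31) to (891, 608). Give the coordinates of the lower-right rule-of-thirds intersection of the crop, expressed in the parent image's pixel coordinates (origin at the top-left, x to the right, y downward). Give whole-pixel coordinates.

Crop width = 891 − 78 = 813 px; one third is 271.00 px.
Crop height = 608 − 31 = 577 px; one third is 192.33 px.
The lower-right point is two-thirds across and two-thirds down within the crop:
x = 78 + 2 × 271.00 ≈ 620; y = 31 + 2 × 192.33 ≈ 416.

x = 620 px, y = 416 px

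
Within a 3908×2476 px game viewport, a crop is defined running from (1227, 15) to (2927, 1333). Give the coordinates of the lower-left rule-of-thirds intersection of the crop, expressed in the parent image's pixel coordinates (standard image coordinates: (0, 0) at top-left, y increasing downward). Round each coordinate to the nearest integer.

(1794, 894)

Crop width = 2927 − 1227 = 1700 px; one third is 566.67 px.
Crop height = 1333 − 15 = 1318 px; one third is 439.33 px.
The lower-left point is one-third across and two-thirds down within the crop:
x = 1227 + 1 × 566.67 ≈ 1794; y = 15 + 2 × 439.33 ≈ 894.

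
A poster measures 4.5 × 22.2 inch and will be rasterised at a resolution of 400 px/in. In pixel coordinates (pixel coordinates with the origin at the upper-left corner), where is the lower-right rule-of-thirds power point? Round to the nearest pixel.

x = 1200 px, y = 5920 px

In pixels the canvas is 4.5 × 400 = 1800 wide and 22.2 × 400 = 8880 tall.
The lower-right point is two-thirds across and two-thirds down:
x = 2 × 1800/3 ≈ 1200; y = 2 × 8880/3 ≈ 5920.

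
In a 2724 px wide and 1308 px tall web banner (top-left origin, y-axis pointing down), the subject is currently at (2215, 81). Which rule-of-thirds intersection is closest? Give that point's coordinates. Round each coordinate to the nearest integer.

x = 1816 px, y = 436 px

Third lines: x ∈ {908, 1816}, y ∈ {436, 872}.
2215 is closer to x = 1816; 81 is closer to y = 436.
So the nearest intersection is the upper-right power point.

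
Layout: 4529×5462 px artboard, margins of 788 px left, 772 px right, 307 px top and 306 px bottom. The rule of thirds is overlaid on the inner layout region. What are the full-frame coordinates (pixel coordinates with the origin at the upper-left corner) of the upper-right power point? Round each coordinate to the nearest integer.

(2767, 1923)

Content width = 4529 − 788 − 772 = 2969 px; content height = 5462 − 307 − 306 = 4849 px.
Upper-right is two-thirds across and one-third down within the inner layout region.
x = 788 + 2 × 2969/3 = 788 + 1979.33 ≈ 2767
y = 307 + 1 × 4849/3 = 307 + 1616.33 ≈ 1923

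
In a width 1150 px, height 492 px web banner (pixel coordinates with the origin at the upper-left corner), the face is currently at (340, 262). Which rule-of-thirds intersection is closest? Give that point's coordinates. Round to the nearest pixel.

Third lines: x ∈ {383, 767}, y ∈ {164, 328}.
340 is closer to x = 383; 262 is closer to y = 328.
So the nearest intersection is the lower-left power point.

(383, 328)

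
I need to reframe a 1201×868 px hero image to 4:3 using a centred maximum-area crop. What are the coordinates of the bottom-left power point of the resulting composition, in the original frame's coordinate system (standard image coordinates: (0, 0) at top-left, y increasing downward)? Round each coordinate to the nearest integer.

(408, 579)

1201/868 > 4/3, so the 4:3 crop keeps the full height 868 and trims width to 868 × 4/3 = 1157.33 px.
Left offset = (1201 − 1157.33)/2 = 21.83 px; top offset = 0.
Bottom-left is one-third across and two-thirds down within the crop:
x = 21.83 + 1 × 1157.33/3 ≈ 408; y = 0.00 + 2 × 868.00/3 ≈ 579.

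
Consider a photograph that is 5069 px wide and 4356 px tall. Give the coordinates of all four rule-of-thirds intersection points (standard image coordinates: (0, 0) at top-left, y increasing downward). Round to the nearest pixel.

One third of 5069 is 1689.67; one third of 4356 is 1452.
Vertical third lines at x = 1690 and x = 3379; horizontal third lines at y = 1452 and y = 2904.

(1690, 1452), (3379, 1452), (1690, 2904), (3379, 2904)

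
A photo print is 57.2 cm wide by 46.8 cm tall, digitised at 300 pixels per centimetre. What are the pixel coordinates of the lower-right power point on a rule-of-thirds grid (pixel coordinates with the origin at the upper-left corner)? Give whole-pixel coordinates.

In pixels the canvas is 57.2 × 300 = 17160 wide and 46.8 × 300 = 14040 tall.
The lower-right point is two-thirds across and two-thirds down:
x = 2 × 17160/3 ≈ 11440; y = 2 × 14040/3 ≈ 9360.

x = 11440 px, y = 9360 px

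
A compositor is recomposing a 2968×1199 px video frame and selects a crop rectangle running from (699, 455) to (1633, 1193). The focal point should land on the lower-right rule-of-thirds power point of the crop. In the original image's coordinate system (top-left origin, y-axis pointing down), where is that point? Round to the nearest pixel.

x = 1322 px, y = 947 px

Crop width = 1633 − 699 = 934 px; one third is 311.33 px.
Crop height = 1193 − 455 = 738 px; one third is 246.00 px.
The lower-right point is two-thirds across and two-thirds down within the crop:
x = 699 + 2 × 311.33 ≈ 1322; y = 455 + 2 × 246.00 ≈ 947.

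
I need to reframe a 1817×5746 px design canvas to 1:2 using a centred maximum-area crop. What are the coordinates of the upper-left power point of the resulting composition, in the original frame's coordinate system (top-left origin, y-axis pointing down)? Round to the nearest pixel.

(606, 2267)

1817/5746 < 1/2, so the 1:2 crop keeps the full width 1817 and trims height to 1817 × 2/1 = 3634.00 px.
Top offset = (5746 − 3634.00)/2 = 1056.00 px; left offset = 0.
Upper-left is one-third across and one-third down within the crop:
x = 0.00 + 1 × 1817.00/3 ≈ 606; y = 1056.00 + 1 × 3634.00/3 ≈ 2267.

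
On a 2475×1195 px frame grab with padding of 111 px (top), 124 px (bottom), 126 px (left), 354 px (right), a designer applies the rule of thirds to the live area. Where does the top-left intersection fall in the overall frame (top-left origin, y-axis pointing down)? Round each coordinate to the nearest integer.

x = 791 px, y = 431 px

Content width = 2475 − 126 − 354 = 1995 px; content height = 1195 − 111 − 124 = 960 px.
Top-left is one-third across and one-third down within the live area.
x = 126 + 1 × 1995/3 = 126 + 665.00 ≈ 791
y = 111 + 1 × 960/3 = 111 + 320.00 ≈ 431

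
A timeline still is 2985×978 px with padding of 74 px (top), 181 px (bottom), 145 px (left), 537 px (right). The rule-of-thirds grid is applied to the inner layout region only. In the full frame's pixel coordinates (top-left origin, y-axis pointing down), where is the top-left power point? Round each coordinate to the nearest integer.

(913, 315)

Content width = 2985 − 145 − 537 = 2303 px; content height = 978 − 74 − 181 = 723 px.
Top-left is one-third across and one-third down within the inner layout region.
x = 145 + 1 × 2303/3 = 145 + 767.67 ≈ 913
y = 74 + 1 × 723/3 = 74 + 241.00 ≈ 315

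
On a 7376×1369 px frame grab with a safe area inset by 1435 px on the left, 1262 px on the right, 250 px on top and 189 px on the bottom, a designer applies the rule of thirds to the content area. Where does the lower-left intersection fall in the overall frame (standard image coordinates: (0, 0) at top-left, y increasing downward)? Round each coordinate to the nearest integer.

(2995, 870)

Content width = 7376 − 1435 − 1262 = 4679 px; content height = 1369 − 250 − 189 = 930 px.
Lower-left is one-third across and two-thirds down within the content area.
x = 1435 + 1 × 4679/3 = 1435 + 1559.67 ≈ 2995
y = 250 + 2 × 930/3 = 250 + 620.00 ≈ 870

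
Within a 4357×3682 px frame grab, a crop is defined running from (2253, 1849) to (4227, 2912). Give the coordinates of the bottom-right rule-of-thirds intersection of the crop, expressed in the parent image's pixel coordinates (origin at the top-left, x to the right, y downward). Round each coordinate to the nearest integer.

(3569, 2558)

Crop width = 4227 − 2253 = 1974 px; one third is 658.00 px.
Crop height = 2912 − 1849 = 1063 px; one third is 354.33 px.
The bottom-right point is two-thirds across and two-thirds down within the crop:
x = 2253 + 2 × 658.00 ≈ 3569; y = 1849 + 2 × 354.33 ≈ 2558.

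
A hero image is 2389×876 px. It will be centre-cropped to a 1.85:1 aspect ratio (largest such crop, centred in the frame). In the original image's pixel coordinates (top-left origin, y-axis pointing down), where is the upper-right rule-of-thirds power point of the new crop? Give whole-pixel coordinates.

2389/876 > 1.85/1, so the 1.85:1 crop keeps the full height 876 and trims width to 876 × 1.85/1 = 1620.60 px.
Left offset = (2389 − 1620.60)/2 = 384.20 px; top offset = 0.
Upper-right is two-thirds across and one-third down within the crop:
x = 384.20 + 2 × 1620.60/3 ≈ 1465; y = 0.00 + 1 × 876.00/3 ≈ 292.

x = 1465 px, y = 292 px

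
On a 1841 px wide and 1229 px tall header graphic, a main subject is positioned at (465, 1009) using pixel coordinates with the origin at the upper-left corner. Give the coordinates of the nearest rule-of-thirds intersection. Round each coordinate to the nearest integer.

x = 614 px, y = 819 px

Third lines: x ∈ {614, 1227}, y ∈ {410, 819}.
465 is closer to x = 614; 1009 is closer to y = 819.
So the nearest intersection is the lower-left power point.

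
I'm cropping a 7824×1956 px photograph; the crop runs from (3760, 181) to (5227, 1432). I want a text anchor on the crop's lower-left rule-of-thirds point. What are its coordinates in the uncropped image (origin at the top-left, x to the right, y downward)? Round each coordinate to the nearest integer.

x = 4249 px, y = 1015 px

Crop width = 5227 − 3760 = 1467 px; one third is 489.00 px.
Crop height = 1432 − 181 = 1251 px; one third is 417.00 px.
The lower-left point is one-third across and two-thirds down within the crop:
x = 3760 + 1 × 489.00 ≈ 4249; y = 181 + 2 × 417.00 ≈ 1015.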